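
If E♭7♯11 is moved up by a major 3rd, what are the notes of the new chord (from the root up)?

Eb up a major 3rd → G. New chord: G dominant seventh sharp eleven.
G — root
B — major 3rd
D — perfect 5th
F — minor 7th
C# — augmented 11th

G, B, D, F, C#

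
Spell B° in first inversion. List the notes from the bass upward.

D  F  B

B° = B–D–F; first inversion → third (D) lowest.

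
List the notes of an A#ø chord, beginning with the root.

Root A#, quality half-diminished seventh:
- root: A#
- minor 3rd: C#
- diminished 5th: E
- minor 7th: G#

A#, C#, E, G#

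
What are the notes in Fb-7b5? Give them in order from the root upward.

Fb-7b5 is a half-diminished seventh built on Fb.
root → Fb
3rd (minor 3rd) → Abb
5th (diminished 5th) → Cbb
7th (minor 7th) → Ebb

Fb  Abb  Cbb  Ebb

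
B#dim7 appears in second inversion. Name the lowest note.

B#dim7 in root position is B♯–D♯–F♯–A.
Second inversion places the fifth in the bass, which is F♯.

F♯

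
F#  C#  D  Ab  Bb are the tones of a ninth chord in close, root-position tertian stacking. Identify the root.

Bb

Arranged so that each adjacent pair is a third by letter name: Bb – D – F# – Ab – C#.
The bottom of that stack, Bb, is the root (this is Bb dominant seventh sharp nine sharp five).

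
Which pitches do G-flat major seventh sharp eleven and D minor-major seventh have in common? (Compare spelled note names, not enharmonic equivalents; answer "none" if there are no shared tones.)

F

G-flat major seventh sharp eleven: G-flat B-flat D-flat F C
D minor-major seventh: D F A C-sharp
Common to both → F.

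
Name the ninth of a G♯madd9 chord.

A#

G♯madd9 is built on G#; its 9th is a major 9th above the root.
A second above G uses the letter A, and the major 9th above G# is A#.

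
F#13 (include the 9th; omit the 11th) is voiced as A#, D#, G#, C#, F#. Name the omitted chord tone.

F#13 = F#, A#, C#, E, G#, D#. The voicing lacks the 7th (minor 7th), E.

E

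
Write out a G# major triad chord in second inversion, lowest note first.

D-sharp – G-sharp – B-sharp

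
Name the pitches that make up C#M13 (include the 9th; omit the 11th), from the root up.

C#M13 is a major thirteenth built on C#.
C# — root
E# — major 3rd
G# — perfect 5th
B# — major 7th
D# — major 9th
A# — major 13th

C#, E#, G#, B#, D#, A#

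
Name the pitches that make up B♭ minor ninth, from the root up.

Bb, Db, F, Ab, C

Root Bb, quality minor ninth:
root → Bb
3rd (minor 3rd) → Db
5th (perfect 5th) → F
7th (minor 7th) → Ab
9th (major 9th) → C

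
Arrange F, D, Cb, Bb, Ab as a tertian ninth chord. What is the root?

Bb

Arranged so that each adjacent pair is a third by letter name: Bb – D – F – Ab – Cb.
The bottom of that stack, Bb, is the root (this is Bb dominant seventh flat nine).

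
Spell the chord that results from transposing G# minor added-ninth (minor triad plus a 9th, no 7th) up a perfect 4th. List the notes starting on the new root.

G# up a perfect 4th → C#. New chord: C# minor added-ninth.
C# — root
E — minor 3rd
G# — perfect 5th
D# — major 9th

C# E G# D#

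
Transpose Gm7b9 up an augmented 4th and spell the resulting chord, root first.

Transposed root: G → C# (augmented 4th up). So we spell C# minor seventh flat nine:
- root: C#
- minor 3rd: E
- perfect 5th: G#
- minor 7th: B
- minor 9th: D

C#, E, G#, B, D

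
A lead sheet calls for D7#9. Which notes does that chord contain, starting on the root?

D, F♯, A, C, E♯

D7#9: dominant seventh sharp nine on D.
Root: D
Major 3rd (3rd): F♯
Perfect 5th (5th): A
Minor 7th (7th): C
Augmented 9th (9th): E♯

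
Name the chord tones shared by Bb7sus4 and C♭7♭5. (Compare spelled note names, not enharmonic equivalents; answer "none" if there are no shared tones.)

Bb7sus4 = Bb, Eb, F, Ab.
C♭7♭5 = Cb, Eb, Gbb, Bbb.
Shared: Eb.

Eb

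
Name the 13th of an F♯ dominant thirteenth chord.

D-sharp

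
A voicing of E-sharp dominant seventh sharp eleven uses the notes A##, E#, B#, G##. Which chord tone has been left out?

The full E-sharp dominant seventh sharp eleven chord is E#, G##, B#, D#, A##.
Comparing with the voicing, the minor 7th (7th) — D# — is absent.

D#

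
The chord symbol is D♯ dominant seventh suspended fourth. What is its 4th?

G#

D♯ dominant seventh suspended fourth is built on D#; its 4th is a perfect 4th above the root.
A fourth above D uses the letter G, and the perfect 4th above D# is G#.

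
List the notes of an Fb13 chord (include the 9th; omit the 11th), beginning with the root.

Fb  Ab  Cb  Ebb  Gb  Db

Fb13: dominant thirteenth on Fb.
root → Fb
3rd (major 3rd) → Ab
5th (perfect 5th) → Cb
7th (minor 7th) → Ebb
9th (major 9th) → Gb
13th (major 13th) → Db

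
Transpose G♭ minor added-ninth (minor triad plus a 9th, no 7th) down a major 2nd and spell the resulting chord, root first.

F-flat, A-double-flat, C-flat, G-flat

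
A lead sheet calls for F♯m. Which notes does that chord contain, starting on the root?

F♯m: minor triad on F♯.
F♯ — root
A — minor 3rd
C♯ — perfect 5th

F♯, A, C♯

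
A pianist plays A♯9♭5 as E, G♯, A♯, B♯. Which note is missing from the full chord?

C𝄪

A♯9♭5 = A♯, C𝄪, E, G♯, B♯. The voicing lacks the 3rd (major 3rd), C𝄪.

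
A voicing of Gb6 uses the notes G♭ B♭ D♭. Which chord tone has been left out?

E♭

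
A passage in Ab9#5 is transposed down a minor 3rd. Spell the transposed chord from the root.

F A C# Eb G

Transposed root: Ab → F (minor 3rd down). So we spell F dominant ninth sharp five:
- root: F
- major 3rd: A
- augmented 5th: C#
- minor 7th: Eb
- major 9th: G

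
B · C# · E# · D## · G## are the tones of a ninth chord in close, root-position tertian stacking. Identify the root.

Stacking in thirds gives C# – E# – G## – B – D##, so C# is the root — C# dominant seventh sharp nine sharp five.

C#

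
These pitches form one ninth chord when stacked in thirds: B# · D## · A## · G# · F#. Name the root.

G#

Stacking in thirds gives G# – B# – D## – F# – A##, so G# is the root — G# dominant seventh sharp nine sharp five.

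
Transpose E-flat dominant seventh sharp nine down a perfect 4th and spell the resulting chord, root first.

B-flat, D, F, A-flat, C-sharp

Transposed root: E-flat → B-flat (perfect 4th down). So we spell B-flat dominant seventh sharp nine:
root → B-flat
3rd (major 3rd) → D
5th (perfect 5th) → F
7th (minor 7th) → A-flat
9th (augmented 9th) → C-sharp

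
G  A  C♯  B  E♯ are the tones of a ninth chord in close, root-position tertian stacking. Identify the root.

Stacking in thirds gives A – C♯ – E♯ – G – B, so A is the root — A dominant ninth sharp five.

A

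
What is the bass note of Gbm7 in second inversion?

D♭

Gbm7 = G♭–B𝄫–D♭–F♭. Second inversion → fifth in the bass = D♭.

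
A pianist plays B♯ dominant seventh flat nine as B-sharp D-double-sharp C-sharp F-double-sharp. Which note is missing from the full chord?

A-sharp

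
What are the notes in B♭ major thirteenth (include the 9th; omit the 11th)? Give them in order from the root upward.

Bb – D – F – A – C – G

B♭ major thirteenth is a major thirteenth built on Bb.
- root: Bb
- major 3rd: D
- perfect 5th: F
- major 7th: A
- major 9th: C
- major 13th: G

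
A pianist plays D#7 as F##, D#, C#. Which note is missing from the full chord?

A#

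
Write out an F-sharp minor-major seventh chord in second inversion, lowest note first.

F-sharp minor-major seventh = F#–A–C#–E#; second inversion → fifth (C#) lowest.

C#  E#  F#  A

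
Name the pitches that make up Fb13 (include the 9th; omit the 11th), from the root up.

Fb  Ab  Cb  Ebb  Gb  Db

Root Fb, quality dominant thirteenth:
Fb — root
Ab — major 3rd
Cb — perfect 5th
Ebb — minor 7th
Gb — major 9th
Db — major 13th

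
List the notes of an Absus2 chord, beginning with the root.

Ab, Bb, Eb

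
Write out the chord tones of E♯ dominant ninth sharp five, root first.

Root E#, quality dominant ninth sharp five:
Root: E#
Major 3rd (3rd): G##
Augmented 5th (5th): B##
Minor 7th (7th): D#
Major 9th (9th): F##

E#, G##, B##, D#, F##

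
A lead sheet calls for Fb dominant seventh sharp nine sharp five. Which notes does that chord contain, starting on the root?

Root F-flat, quality dominant seventh sharp nine sharp five:
F-flat — root
A-flat — major 3rd
C — augmented 5th
E-double-flat — minor 7th
G — augmented 9th

F-flat, A-flat, C, E-double-flat, G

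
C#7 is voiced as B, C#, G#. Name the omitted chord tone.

E#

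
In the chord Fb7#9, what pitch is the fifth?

Root of Fb7#9 = Fb. The 5th is a perfect 5th: Fb up a perfect 5th → Cb.

Cb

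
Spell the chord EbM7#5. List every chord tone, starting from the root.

Eb, G, B, D

EbM7#5: augmented major seventh on Eb.
Root: Eb
Major 3rd (3rd): G
Augmented 5th (5th): B
Major 7th (7th): D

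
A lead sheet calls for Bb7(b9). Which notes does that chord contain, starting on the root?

Bb – D – F – Ab – Cb

Bb7(b9): dominant seventh flat nine on Bb.
root → Bb
3rd (major 3rd) → D
5th (perfect 5th) → F
7th (minor 7th) → Ab
9th (minor 9th) → Cb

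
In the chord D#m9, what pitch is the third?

F#

D#m9 is built on D#; its 3rd is a minor 3rd above the root.
A third above D uses the letter F, and the minor 3rd above D# is F#.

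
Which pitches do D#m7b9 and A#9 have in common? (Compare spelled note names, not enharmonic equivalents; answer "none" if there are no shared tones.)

A#

D#m7b9: D# F# A# C# E
A#9: A# C## E# G# B#
Common to both → A#.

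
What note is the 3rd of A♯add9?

Root of A♯add9 = A#. The 3rd is a major 3rd: A# up a major 3rd → C##.

C##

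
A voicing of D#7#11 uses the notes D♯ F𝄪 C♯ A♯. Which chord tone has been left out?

The full D#7#11 chord is D♯, F𝄪, A♯, C♯, G𝄪.
Comparing with the voicing, the augmented 11th (11th) — G𝄪 — is absent.

G𝄪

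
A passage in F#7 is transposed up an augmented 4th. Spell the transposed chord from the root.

B♯  D𝄪  F𝄪  A♯

An augmented 4th up from F♯ is B♯, so the new chord is B♯ dominant seventh.
root → B♯
3rd (major 3rd) → D𝄪
5th (perfect 5th) → F𝄪
7th (minor 7th) → A♯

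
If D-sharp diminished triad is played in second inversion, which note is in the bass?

A

D-sharp diminished triad = D-sharp–F-sharp–A. Second inversion → fifth in the bass = A.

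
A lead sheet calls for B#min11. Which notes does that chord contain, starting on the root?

Root B#, quality minor eleventh:
- root: B#
- minor 3rd: D#
- perfect 5th: F##
- minor 7th: A#
- major 9th: C##
- perfect 11th: E#

B#, D#, F##, A#, C##, E#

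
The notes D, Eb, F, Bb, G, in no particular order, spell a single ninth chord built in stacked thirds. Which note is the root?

Arranged so that each adjacent pair is a third by letter name: Eb – G – Bb – D – F.
The bottom of that stack, Eb, is the root (this is Eb major ninth).

Eb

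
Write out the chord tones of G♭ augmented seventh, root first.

G-flat, B-flat, D, F-flat

Root G-flat, quality augmented seventh:
G-flat — root
B-flat — major 3rd
D — augmented 5th
F-flat — minor 7th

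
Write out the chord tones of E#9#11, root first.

E#9#11 is a dominant ninth sharp eleven built on E♯.
E♯ — root
G𝄪 — major 3rd
B♯ — perfect 5th
D♯ — minor 7th
F𝄪 — major 9th
A𝄪 — augmented 11th

E♯ – G𝄪 – B♯ – D♯ – F𝄪 – A𝄪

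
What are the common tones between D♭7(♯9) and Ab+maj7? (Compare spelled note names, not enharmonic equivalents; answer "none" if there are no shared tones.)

Ab – E

D♭7(♯9) = Db, F, Ab, Cb, E.
Ab+maj7 = Ab, C, E, G.
Shared: Ab, E.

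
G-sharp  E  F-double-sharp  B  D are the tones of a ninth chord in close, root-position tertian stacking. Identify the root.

E

Arranged so that each adjacent pair is a third by letter name: E – G-sharp – B – D – F-double-sharp.
The bottom of that stack, E, is the root (this is E dominant seventh sharp nine).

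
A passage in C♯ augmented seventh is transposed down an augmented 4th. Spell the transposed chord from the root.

G – B – D# – F

C# down an augmented 4th → G. New chord: G augmented seventh.
Root: G
Major 3rd (3rd): B
Augmented 5th (5th): D#
Minor 7th (7th): F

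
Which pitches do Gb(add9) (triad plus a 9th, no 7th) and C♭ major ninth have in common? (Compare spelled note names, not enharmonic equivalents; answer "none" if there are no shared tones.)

Gb(add9): Gb Bb Db Ab
C♭ major ninth: Cb Eb Gb Bb Db
Common to both → Gb, Bb, Db.

Gb, Bb, Db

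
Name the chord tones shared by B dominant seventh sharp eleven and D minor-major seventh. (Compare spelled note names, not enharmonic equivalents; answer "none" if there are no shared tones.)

A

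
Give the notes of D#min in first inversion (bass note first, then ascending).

In root position, D#min is D#–F#–A#.
First inversion puts the third (F#) in the bass.

F# A# D#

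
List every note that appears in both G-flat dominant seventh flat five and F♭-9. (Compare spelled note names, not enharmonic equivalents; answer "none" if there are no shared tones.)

Gb Fb

G-flat dominant seventh flat five = Gb, Bb, Dbb, Fb.
F♭-9 = Fb, Abb, Cb, Ebb, Gb.
Shared: Gb, Fb.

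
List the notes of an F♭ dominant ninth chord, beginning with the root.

Root Fb, quality dominant ninth:
Fb — root
Ab — major 3rd
Cb — perfect 5th
Ebb — minor 7th
Gb — major 9th

Fb, Ab, Cb, Ebb, Gb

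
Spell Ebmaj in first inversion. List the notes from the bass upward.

G Bb Eb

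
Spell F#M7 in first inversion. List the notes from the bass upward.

A# C# E# F#

F#M7 = F#–A#–C#–E#; first inversion → third (A#) lowest.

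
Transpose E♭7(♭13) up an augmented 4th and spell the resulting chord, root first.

Transposed root: Eb → A (augmented 4th up). So we spell A dominant seventh flat thirteen:
- root: A
- major 3rd: C#
- perfect 5th: E
- minor 7th: G
- minor 13th: F

A, C#, E, G, F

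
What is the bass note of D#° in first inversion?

F#

D#° = D#–F#–A. First inversion → third in the bass = F#.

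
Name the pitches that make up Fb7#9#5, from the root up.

Fb Ab C Ebb G

Root Fb, quality dominant seventh sharp nine sharp five:
- root: Fb
- major 3rd: Ab
- augmented 5th: C
- minor 7th: Ebb
- augmented 9th: G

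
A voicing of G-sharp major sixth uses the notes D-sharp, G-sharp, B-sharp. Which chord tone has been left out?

E-sharp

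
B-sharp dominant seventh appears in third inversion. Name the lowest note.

A-sharp

B-sharp dominant seventh in root position is B-sharp–D-double-sharp–F-double-sharp–A-sharp.
Third inversion places the seventh in the bass, which is A-sharp.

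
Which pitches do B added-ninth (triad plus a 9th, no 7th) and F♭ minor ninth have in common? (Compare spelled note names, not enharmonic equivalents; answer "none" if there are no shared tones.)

B added-ninth = B, D-sharp, F-sharp, C-sharp.
F♭ minor ninth = F-flat, A-double-flat, C-flat, E-double-flat, G-flat.
Shared: none.

none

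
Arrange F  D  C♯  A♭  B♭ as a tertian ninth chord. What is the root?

Stacking in thirds gives B♭ – D – F – A♭ – C♯, so B♭ is the root — B♭ dominant seventh sharp nine.

B♭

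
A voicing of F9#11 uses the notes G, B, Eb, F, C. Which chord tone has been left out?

A

The full F9#11 chord is F, A, C, Eb, G, B.
Comparing with the voicing, the major 3rd (3rd) — A — is absent.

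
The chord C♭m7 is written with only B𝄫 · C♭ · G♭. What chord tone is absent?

E𝄫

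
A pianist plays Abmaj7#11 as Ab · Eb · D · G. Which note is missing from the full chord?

Abmaj7#11 = Ab, C, Eb, G, D. The voicing lacks the 3rd (major 3rd), C.

C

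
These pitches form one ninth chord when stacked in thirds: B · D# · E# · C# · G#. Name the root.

C#

Stacking in thirds gives C# – E# – G# – B – D#, so C# is the root — C# dominant ninth.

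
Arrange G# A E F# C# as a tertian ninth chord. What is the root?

F#

Stacking in thirds gives F# – A – C# – E – G#, so F# is the root — F# minor ninth.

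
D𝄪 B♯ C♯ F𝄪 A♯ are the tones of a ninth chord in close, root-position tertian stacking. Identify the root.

Arranged so that each adjacent pair is a third by letter name: B♯ – D𝄪 – F𝄪 – A♯ – C♯.
The bottom of that stack, B♯, is the root (this is B♯ dominant seventh flat nine).

B♯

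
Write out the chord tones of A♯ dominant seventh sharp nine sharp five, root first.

A♯  C𝄪  E𝄪  G♯  B𝄪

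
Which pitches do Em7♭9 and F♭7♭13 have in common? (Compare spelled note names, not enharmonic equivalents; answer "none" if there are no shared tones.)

Em7♭9: E G B D F
F♭7♭13: Fb Ab Cb Ebb Dbb
Common to both → none.

none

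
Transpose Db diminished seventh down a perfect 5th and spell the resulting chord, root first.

Transposed root: D-flat → G-flat (perfect 5th down). So we spell G-flat diminished seventh:
Root: G-flat
Minor 3rd (3rd): B-double-flat
Diminished 5th (5th): D-double-flat
Diminished 7th (7th): F-double-flat

G-flat, B-double-flat, D-double-flat, F-double-flat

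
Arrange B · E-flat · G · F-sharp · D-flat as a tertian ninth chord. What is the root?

Stacking in thirds gives E-flat – G – B – D-flat – F-sharp, so E-flat is the root — E-flat dominant seventh sharp nine sharp five.

E-flat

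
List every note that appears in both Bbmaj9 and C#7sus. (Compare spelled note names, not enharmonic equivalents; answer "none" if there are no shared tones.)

none

Bbmaj9: Bb D F A C
C#7sus: C# F# G# B
Common to both → none.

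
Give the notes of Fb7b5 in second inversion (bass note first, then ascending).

Cbb  Ebb  Fb  Ab

In root position, Fb7b5 is Fb–Ab–Cbb–Ebb.
Second inversion puts the fifth (Cbb) in the bass.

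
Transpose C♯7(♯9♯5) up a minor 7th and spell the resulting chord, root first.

B  D#  F##  A  C##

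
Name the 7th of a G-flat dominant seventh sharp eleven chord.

Root of G-flat dominant seventh sharp eleven = G-flat. The 7th is a minor 7th: G-flat up a minor 7th → F-flat.

F-flat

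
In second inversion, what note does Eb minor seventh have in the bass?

Eb minor seventh = E-flat–G-flat–B-flat–D-flat. Second inversion → fifth in the bass = B-flat.

B-flat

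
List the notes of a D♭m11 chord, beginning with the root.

D♭m11: minor eleventh on Db.
- root: Db
- minor 3rd: Fb
- perfect 5th: Ab
- minor 7th: Cb
- major 9th: Eb
- perfect 11th: Gb

Db, Fb, Ab, Cb, Eb, Gb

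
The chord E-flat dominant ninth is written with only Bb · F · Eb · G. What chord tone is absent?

The full E-flat dominant ninth chord is Eb, G, Bb, Db, F.
Comparing with the voicing, the minor 7th (7th) — Db — is absent.

Db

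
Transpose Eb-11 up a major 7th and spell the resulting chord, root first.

D F A C E G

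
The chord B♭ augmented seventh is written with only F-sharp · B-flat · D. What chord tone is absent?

B♭ augmented seventh = B-flat, D, F-sharp, A-flat. The voicing lacks the 7th (minor 7th), A-flat.

A-flat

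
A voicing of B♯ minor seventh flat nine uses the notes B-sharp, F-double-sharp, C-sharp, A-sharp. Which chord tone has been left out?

B♯ minor seventh flat nine = B-sharp, D-sharp, F-double-sharp, A-sharp, C-sharp. The voicing lacks the 3rd (minor 3rd), D-sharp.

D-sharp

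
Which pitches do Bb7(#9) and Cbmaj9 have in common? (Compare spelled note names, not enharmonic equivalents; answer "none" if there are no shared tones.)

B♭

Bb7(#9): B♭ D F A♭ C♯
Cbmaj9: C♭ E♭ G♭ B♭ D♭
Common to both → B♭.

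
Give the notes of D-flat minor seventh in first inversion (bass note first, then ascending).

Fb  Ab  Cb  Db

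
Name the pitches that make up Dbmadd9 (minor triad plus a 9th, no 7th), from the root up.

Db – Fb – Ab – Eb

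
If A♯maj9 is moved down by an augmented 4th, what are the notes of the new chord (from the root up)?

E, G#, B, D#, F#

A# down an augmented 4th → E. New chord: E major ninth.
E — root
G# — major 3rd
B — perfect 5th
D# — major 7th
F# — major 9th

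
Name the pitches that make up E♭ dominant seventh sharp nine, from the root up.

Eb, G, Bb, Db, F#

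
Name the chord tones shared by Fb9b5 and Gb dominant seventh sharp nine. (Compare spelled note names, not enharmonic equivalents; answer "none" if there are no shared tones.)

Fb – Gb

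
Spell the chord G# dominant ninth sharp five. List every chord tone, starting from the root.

G# dominant ninth sharp five: dominant ninth sharp five on G-sharp.
Root: G-sharp
Major 3rd (3rd): B-sharp
Augmented 5th (5th): D-double-sharp
Minor 7th (7th): F-sharp
Major 9th (9th): A-sharp

G-sharp B-sharp D-double-sharp F-sharp A-sharp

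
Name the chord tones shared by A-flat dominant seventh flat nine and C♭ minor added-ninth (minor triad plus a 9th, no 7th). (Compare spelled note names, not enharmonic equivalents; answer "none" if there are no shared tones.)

G-flat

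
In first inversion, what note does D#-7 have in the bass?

F♯

D#-7 in root position is D♯–F♯–A♯–C♯.
First inversion places the third in the bass, which is F♯.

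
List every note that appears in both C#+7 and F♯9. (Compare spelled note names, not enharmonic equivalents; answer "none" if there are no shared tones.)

C#

C#+7: C# E# G## B
F♯9: F# A# C# E G#
Common to both → C#.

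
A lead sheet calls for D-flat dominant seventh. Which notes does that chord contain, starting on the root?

Db – F – Ab – Cb

Root Db, quality dominant seventh:
Db — root
F — major 3rd
Ab — perfect 5th
Cb — minor 7th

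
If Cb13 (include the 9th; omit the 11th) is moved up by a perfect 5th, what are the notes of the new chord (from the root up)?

Gb – Bb – Db – Fb – Ab – Eb

A perfect 5th up from Cb is Gb, so the new chord is Gb dominant thirteenth.
- root: Gb
- major 3rd: Bb
- perfect 5th: Db
- minor 7th: Fb
- major 9th: Ab
- major 13th: Eb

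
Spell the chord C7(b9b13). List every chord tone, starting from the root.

C, E, G, Bb, Db, Ab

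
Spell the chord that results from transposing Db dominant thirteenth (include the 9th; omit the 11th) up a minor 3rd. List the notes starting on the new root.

Transposed root: D-flat → F-flat (minor 3rd up). So we spell F-flat dominant thirteenth:
Root: F-flat
Major 3rd (3rd): A-flat
Perfect 5th (5th): C-flat
Minor 7th (7th): E-double-flat
Major 9th (9th): G-flat
Major 13th (13th): D-flat

F-flat  A-flat  C-flat  E-double-flat  G-flat  D-flat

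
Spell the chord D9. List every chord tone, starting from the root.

D  F♯  A  C  E

D9 is a dominant ninth built on D.
D — root
F♯ — major 3rd
A — perfect 5th
C — minor 7th
E — major 9th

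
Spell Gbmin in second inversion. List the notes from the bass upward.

Db  Gb  Bbb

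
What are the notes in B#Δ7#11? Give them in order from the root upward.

Root B♯, quality major seventh sharp eleven:
- root: B♯
- major 3rd: D𝄪
- perfect 5th: F𝄪
- major 7th: A𝄪
- augmented 11th: E𝄪

B♯ – D𝄪 – F𝄪 – A𝄪 – E𝄪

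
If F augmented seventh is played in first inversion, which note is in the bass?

F augmented seventh = F–A–C#–Eb. First inversion → third in the bass = A.

A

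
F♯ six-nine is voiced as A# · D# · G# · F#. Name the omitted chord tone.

The full F♯ six-nine chord is F#, A#, C#, D#, G#.
Comparing with the voicing, the perfect 5th (5th) — C# — is absent.

C#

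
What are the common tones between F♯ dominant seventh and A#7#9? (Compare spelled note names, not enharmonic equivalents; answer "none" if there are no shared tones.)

A#

F♯ dominant seventh = F#, A#, C#, E.
A#7#9 = A#, C##, E#, G#, B##.
Shared: A#.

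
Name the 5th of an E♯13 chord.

Root of E♯13 = E#. The 5th is a perfect 5th: E# up a perfect 5th → B#.

B#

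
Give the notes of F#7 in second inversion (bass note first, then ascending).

C#, E, F#, A#

In root position, F#7 is F#–A#–C#–E.
Second inversion puts the fifth (C#) in the bass.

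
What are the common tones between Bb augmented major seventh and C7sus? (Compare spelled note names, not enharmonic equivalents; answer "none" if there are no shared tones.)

B♭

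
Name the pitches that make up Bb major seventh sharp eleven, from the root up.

B-flat D F A E

Bb major seventh sharp eleven is a major seventh sharp eleven built on B-flat.
B-flat — root
D — major 3rd
F — perfect 5th
A — major 7th
E — augmented 11th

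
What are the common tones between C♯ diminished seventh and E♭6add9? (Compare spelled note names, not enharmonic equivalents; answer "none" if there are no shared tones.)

G, Bb

C♯ diminished seventh: C# E G Bb
E♭6add9: Eb G Bb C F
Common to both → G, Bb.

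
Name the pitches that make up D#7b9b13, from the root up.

D♯ – F𝄪 – A♯ – C♯ – E – B

D#7b9b13 is a dominant seventh flat nine flat thirteen built on D♯.
root → D♯
3rd (major 3rd) → F𝄪
5th (perfect 5th) → A♯
7th (minor 7th) → C♯
9th (minor 9th) → E
13th (minor 13th) → B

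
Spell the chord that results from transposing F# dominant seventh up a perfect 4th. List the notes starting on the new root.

B D-sharp F-sharp A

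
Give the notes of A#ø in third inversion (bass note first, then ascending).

A#ø = A#–C#–E–G#; third inversion → seventh (G#) lowest.

G#, A#, C#, E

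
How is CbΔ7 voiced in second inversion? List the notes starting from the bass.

CbΔ7 = C♭–E♭–G♭–B♭; second inversion → fifth (G♭) lowest.

G♭ B♭ C♭ E♭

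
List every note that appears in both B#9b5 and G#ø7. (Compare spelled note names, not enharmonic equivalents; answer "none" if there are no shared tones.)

F#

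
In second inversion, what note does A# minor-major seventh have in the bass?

E-sharp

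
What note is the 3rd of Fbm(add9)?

Abb

Fbm(add9) is built on Fb; its 3rd is a minor 3rd above the root.
A third above F uses the letter A, and the minor 3rd above Fb is Abb.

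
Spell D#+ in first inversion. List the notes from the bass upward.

F## – A## – D#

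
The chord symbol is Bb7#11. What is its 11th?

Bb7#11 is built on Bb; its 11th is an augmented 11th above the root.
A fourth above B uses the letter E, and the augmented 11th above Bb is E.

E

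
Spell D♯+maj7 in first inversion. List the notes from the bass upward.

F##  A##  C##  D#

D♯+maj7 = D#–F##–A##–C##; first inversion → third (F##) lowest.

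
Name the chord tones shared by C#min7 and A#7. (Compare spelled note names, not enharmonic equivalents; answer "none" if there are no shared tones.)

G#

C#min7 = C#, E, G#, B.
A#7 = A#, C##, E#, G#.
Shared: G#.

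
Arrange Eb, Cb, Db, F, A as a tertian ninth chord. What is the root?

Db

Arranged so that each adjacent pair is a third by letter name: Db – F – A – Cb – Eb.
The bottom of that stack, Db, is the root (this is Db dominant ninth sharp five).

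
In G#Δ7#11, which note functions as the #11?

C𝄪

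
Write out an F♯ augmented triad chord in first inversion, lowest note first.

F♯ augmented triad = F-sharp–A-sharp–C-double-sharp; first inversion → third (A-sharp) lowest.

A-sharp, C-double-sharp, F-sharp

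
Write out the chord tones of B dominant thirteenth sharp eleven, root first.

B dominant thirteenth sharp eleven is a dominant thirteenth sharp eleven built on B.
- root: B
- major 3rd: D#
- perfect 5th: F#
- minor 7th: A
- major 9th: C#
- augmented 11th: E#
- major 13th: G#

B – D# – F# – A – C# – E# – G#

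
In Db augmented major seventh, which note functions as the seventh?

Db augmented major seventh is built on D-flat; its 7th is a major 7th above the root.
A seventh above D uses the letter C, and the major 7th above D-flat is C.

C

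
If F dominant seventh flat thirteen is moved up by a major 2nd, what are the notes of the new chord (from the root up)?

A major 2nd up from F is G, so the new chord is G dominant seventh flat thirteen.
G — root
B — major 3rd
D — perfect 5th
F — minor 7th
Eb — minor 13th

G  B  D  F  Eb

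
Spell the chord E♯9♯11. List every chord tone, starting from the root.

E#, G##, B#, D#, F##, A##

E♯9♯11: dominant ninth sharp eleven on E#.
E# — root
G## — major 3rd
B# — perfect 5th
D# — minor 7th
F## — major 9th
A## — augmented 11th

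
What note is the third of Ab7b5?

Ab7b5 is built on A♭; its 3rd is a major 3rd above the root.
A third above A uses the letter C, and the major 3rd above A♭ is C.

C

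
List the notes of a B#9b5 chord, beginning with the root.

Root B#, quality dominant ninth flat five:
root → B#
3rd (major 3rd) → D##
5th (diminished 5th) → F#
7th (minor 7th) → A#
9th (major 9th) → C##

B# D## F# A# C##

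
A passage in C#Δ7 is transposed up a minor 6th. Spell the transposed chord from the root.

A, C♯, E, G♯

A minor 6th up from C♯ is A, so the new chord is A major seventh.
Root: A
Major 3rd (3rd): C♯
Perfect 5th (5th): E
Major 7th (7th): G♯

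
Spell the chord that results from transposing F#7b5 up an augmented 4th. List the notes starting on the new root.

Transposed root: F# → B# (augmented 4th up). So we spell B# dominant seventh flat five:
- root: B#
- major 3rd: D##
- diminished 5th: F#
- minor 7th: A#

B#, D##, F#, A#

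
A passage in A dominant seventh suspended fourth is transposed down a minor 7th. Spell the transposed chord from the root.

A down a minor 7th → B. New chord: B dominant seventh suspended fourth.
B — root
E — perfect 4th
F# — perfect 5th
A — minor 7th

B, E, F#, A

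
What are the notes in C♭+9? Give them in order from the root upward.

Root Cb, quality dominant ninth sharp five:
Cb — root
Eb — major 3rd
G — augmented 5th
Bbb — minor 7th
Db — major 9th

Cb  Eb  G  Bbb  Db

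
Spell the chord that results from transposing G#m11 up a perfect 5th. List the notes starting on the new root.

D# F# A# C# E# G#

Transposed root: G# → D# (perfect 5th up). So we spell D# minor eleventh:
D# — root
F# — minor 3rd
A# — perfect 5th
C# — minor 7th
E# — major 9th
G# — perfect 11th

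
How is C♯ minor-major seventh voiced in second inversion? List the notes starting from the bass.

G-sharp – B-sharp – C-sharp – E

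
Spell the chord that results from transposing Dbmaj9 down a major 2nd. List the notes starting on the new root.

A major 2nd down from D♭ is C♭, so the new chord is C♭ major ninth.
- root: C♭
- major 3rd: E♭
- perfect 5th: G♭
- major 7th: B♭
- major 9th: D♭

C♭ E♭ G♭ B♭ D♭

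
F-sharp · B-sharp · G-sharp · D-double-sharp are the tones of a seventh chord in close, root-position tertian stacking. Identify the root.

Arranged so that each adjacent pair is a third by letter name: G-sharp – B-sharp – D-double-sharp – F-sharp.
The bottom of that stack, G-sharp, is the root (this is G-sharp augmented seventh).

G-sharp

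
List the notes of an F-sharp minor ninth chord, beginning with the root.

F♯ A C♯ E G♯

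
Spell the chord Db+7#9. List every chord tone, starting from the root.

Db+7#9: dominant seventh sharp nine sharp five on Db.
Root: Db
Major 3rd (3rd): F
Augmented 5th (5th): A
Minor 7th (7th): Cb
Augmented 9th (9th): E

Db, F, A, Cb, E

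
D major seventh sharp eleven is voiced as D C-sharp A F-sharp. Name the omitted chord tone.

G-sharp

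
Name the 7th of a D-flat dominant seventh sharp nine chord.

Root of D-flat dominant seventh sharp nine = Db. The 7th is a minor 7th: Db up a minor 7th → Cb.

Cb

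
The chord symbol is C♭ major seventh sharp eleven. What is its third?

Eb

C♭ major seventh sharp eleven is built on Cb; its 3rd is a major 3rd above the root.
A third above C uses the letter E, and the major 3rd above Cb is Eb.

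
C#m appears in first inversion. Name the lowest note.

E

C#m in root position is C♯–E–G♯.
First inversion places the third in the bass, which is E.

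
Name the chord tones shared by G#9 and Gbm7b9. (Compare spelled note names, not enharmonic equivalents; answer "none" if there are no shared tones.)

G#9 = G♯, B♯, D♯, F♯, A♯.
Gbm7b9 = G♭, B𝄫, D♭, F♭, A𝄫.
Shared: none.

none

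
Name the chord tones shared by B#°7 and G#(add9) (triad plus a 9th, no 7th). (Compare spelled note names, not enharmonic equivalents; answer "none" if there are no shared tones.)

B# D#

B#°7: B# D# F# A
G#(add9): G# B# D# A#
Common to both → B#, D#.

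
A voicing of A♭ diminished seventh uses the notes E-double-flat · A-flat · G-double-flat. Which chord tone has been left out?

C-flat

The full A♭ diminished seventh chord is A-flat, C-flat, E-double-flat, G-double-flat.
Comparing with the voicing, the minor 3rd (3rd) — C-flat — is absent.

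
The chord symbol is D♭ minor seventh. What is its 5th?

A-flat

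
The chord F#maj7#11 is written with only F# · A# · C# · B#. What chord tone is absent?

E#

F#maj7#11 = F#, A#, C#, E#, B#. The voicing lacks the 7th (major 7th), E#.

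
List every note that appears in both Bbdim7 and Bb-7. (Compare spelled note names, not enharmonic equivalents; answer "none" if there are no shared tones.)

Bb, Db

Bbdim7 = Bb, Db, Fb, Abb.
Bb-7 = Bb, Db, F, Ab.
Shared: Bb, Db.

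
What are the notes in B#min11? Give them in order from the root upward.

B#min11 is a minor eleventh built on B#.
- root: B#
- minor 3rd: D#
- perfect 5th: F##
- minor 7th: A#
- major 9th: C##
- perfect 11th: E#

B# – D# – F## – A# – C## – E#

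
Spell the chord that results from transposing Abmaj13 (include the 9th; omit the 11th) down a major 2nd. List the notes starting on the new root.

G♭ – B♭ – D♭ – F – A♭ – E♭

A♭ down a major 2nd → G♭. New chord: G♭ major thirteenth.
G♭ — root
B♭ — major 3rd
D♭ — perfect 5th
F — major 7th
A♭ — major 9th
E♭ — major 13th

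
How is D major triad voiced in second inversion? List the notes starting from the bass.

In root position, D major triad is D–F-sharp–A.
Second inversion puts the fifth (A) in the bass.

A, D, F-sharp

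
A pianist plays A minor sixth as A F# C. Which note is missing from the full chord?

E

A minor sixth = A, C, E, F#. The voicing lacks the 5th (perfect 5th), E.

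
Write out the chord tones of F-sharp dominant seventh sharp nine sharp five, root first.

F#, A#, C##, E, G##

Root F#, quality dominant seventh sharp nine sharp five:
F# — root
A# — major 3rd
C## — augmented 5th
E — minor 7th
G## — augmented 9th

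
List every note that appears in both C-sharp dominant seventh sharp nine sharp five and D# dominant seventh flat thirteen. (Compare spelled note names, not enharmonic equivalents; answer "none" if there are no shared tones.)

C-sharp dominant seventh sharp nine sharp five: C# E# G## B D##
D# dominant seventh flat thirteen: D# F## A# C# B
Common to both → C#, B.

C# B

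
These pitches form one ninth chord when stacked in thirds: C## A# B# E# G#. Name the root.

Arranged so that each adjacent pair is a third by letter name: A# – C## – E# – G# – B#.
The bottom of that stack, A#, is the root (this is A# dominant ninth).

A#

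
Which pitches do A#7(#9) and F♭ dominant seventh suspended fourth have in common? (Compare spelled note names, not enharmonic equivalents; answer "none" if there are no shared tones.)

A#7(#9): A♯ C𝄪 E♯ G♯ B𝄪
F♭ dominant seventh suspended fourth: F♭ B𝄫 C♭ E𝄫
Common to both → none.

none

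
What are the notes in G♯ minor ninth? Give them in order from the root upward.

G-sharp  B  D-sharp  F-sharp  A-sharp

G♯ minor ninth is a minor ninth built on G-sharp.
- root: G-sharp
- minor 3rd: B
- perfect 5th: D-sharp
- minor 7th: F-sharp
- major 9th: A-sharp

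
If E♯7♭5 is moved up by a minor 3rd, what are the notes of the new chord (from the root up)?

Transposed root: E♯ → G♯ (minor 3rd up). So we spell G♯ dominant seventh flat five:
G♯ — root
B♯ — major 3rd
D — diminished 5th
F♯ — minor 7th

G♯, B♯, D, F♯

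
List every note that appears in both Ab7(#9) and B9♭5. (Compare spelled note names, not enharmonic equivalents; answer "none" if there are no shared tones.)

Ab7(#9) = Ab, C, Eb, Gb, B.
B9♭5 = B, D#, F, A, C#.
Shared: B.

B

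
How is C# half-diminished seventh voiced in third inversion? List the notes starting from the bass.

B – C-sharp – E – G

In root position, C# half-diminished seventh is C-sharp–E–G–B.
Third inversion puts the seventh (B) in the bass.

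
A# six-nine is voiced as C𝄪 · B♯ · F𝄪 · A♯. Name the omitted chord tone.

A# six-nine = A♯, C𝄪, E♯, F𝄪, B♯. The voicing lacks the 5th (perfect 5th), E♯.

E♯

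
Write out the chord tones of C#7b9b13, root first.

Root C#, quality dominant seventh flat nine flat thirteen:
C# — root
E# — major 3rd
G# — perfect 5th
B — minor 7th
D — minor 9th
A — minor 13th

C# E# G# B D A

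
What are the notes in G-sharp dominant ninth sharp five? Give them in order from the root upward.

G-sharp dominant ninth sharp five is a dominant ninth sharp five built on G♯.
root → G♯
3rd (major 3rd) → B♯
5th (augmented 5th) → D𝄪
7th (minor 7th) → F♯
9th (major 9th) → A♯

G♯  B♯  D𝄪  F♯  A♯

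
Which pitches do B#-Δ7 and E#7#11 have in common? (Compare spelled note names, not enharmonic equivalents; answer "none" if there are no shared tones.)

B#-Δ7: B# D# F## A##
E#7#11: E# G## B# D# A##
Common to both → B#, D#, A##.

B#  D#  A##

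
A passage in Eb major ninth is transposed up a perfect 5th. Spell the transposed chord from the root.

A perfect 5th up from Eb is Bb, so the new chord is Bb major ninth.
Root: Bb
Major 3rd (3rd): D
Perfect 5th (5th): F
Major 7th (7th): A
Major 9th (9th): C

Bb, D, F, A, C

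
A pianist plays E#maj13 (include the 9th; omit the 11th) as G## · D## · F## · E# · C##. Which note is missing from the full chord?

B#

The full E#maj13 chord is E#, G##, B#, D##, F##, C##.
Comparing with the voicing, the perfect 5th (5th) — B# — is absent.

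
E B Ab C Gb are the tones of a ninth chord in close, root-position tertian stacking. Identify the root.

Ab

Stacking in thirds gives Ab – C – E – Gb – B, so Ab is the root — Ab dominant seventh sharp nine sharp five.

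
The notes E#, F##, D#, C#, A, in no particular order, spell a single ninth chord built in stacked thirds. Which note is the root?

D#

Stacking in thirds gives D# – F## – A – C# – E#, so D# is the root — D# dominant ninth flat five.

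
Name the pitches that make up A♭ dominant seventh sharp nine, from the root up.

A♭ dominant seventh sharp nine is a dominant seventh sharp nine built on Ab.
root → Ab
3rd (major 3rd) → C
5th (perfect 5th) → Eb
7th (minor 7th) → Gb
9th (augmented 9th) → B

Ab C Eb Gb B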